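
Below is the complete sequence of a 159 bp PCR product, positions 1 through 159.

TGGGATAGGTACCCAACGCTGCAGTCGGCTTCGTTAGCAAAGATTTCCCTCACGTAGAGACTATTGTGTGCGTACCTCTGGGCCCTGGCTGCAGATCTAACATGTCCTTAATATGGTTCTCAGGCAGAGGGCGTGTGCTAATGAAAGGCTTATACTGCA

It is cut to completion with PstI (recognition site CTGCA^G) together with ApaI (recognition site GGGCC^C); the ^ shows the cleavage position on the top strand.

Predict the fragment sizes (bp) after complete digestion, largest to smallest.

PstI sites (CTGCAG) start at positions 19, 89.
PstI cuts after base 5 of each site (before the last base), so after positions 23, 93.
The ApaI site (GGGCCC) starts at position 80.
ApaI cuts after base 5 of each site (before the last base), so after position 84.
Combined cut positions: 23, 84, 93.
Linear molecule, 3 cuts → 4 fragments:
  1–23 → 23 bp
  24–84 → 61 bp
  85–93 → 9 bp
  94–159 → 66 bp
Sorted largest to smallest: 66, 61, 23, 9 bp.

66, 61, 23, 9 bp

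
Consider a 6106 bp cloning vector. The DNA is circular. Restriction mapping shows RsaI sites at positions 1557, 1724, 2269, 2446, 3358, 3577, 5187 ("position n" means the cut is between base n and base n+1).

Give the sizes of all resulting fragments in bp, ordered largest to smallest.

Circular molecule, 7 cuts → 7 fragments:
  1724 − 1557 = 167 bp
  2269 − 1724 = 545 bp
  2446 − 2269 = 177 bp
  3358 − 2446 = 912 bp
  3577 − 3358 = 219 bp
  5187 − 3577 = 1610 bp
  wrap: 6106 − 5187 + 1557 = 2476 bp
Sorted largest to smallest: 2476, 1610, 912, 545, 219, 177, 167 bp.

2476, 1610, 912, 545, 219, 177, 167 bp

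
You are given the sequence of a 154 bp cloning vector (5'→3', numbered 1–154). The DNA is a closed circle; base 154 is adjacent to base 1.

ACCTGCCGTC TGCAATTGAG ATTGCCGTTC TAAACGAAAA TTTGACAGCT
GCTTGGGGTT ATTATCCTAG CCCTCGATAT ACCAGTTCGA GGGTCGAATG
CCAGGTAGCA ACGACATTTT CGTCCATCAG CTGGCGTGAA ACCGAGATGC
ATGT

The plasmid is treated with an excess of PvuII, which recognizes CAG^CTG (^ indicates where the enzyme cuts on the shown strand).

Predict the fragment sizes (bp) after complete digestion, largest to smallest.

82, 72 bp

PvuII sites (CAGCTG) start at positions 46, 128.
PvuII cuts after base 3 of each site, so after positions 48, 130.
Circular molecule, 2 cuts → 2 fragments:
  49–130 → 82 bp
  131–154 then 1–48 → 24 + 48 = 72 bp
Sorted largest to smallest: 82, 72 bp.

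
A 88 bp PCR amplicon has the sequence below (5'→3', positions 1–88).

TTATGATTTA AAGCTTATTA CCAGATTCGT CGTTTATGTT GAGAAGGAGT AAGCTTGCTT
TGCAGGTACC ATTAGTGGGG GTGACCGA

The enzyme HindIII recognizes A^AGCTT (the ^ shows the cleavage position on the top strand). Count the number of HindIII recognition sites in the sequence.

2

AAGCTT occurs starting at positions 11, 51.
HindIII cuts at 2 sites.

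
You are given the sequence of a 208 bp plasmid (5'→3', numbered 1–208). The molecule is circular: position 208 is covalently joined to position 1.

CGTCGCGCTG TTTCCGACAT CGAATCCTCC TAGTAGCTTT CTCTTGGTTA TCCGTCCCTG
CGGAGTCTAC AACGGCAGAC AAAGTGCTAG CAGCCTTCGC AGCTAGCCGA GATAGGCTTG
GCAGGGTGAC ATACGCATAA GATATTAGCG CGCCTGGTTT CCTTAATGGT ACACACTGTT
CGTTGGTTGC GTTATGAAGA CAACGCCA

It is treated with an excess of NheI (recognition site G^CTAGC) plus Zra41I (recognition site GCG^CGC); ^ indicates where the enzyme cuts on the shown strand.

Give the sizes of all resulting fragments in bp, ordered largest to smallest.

NheI sites (GCTAGC) start at positions 86, 102.
NheI cuts after the first base of each site, so after positions 86, 102.
The Zra41I site (GCGCGC) starts at position 148.
Zra41I cuts after base 3 of each site, so after position 150.
Combined cut positions: 86, 102, 150.
Circular molecule, 3 cuts → 3 fragments:
  87–102 → 16 bp
  103–150 → 48 bp
  151–208 then 1–86 → 58 + 86 = 144 bp
Sorted largest to smallest: 144, 48, 16 bp.

144, 48, 16 bp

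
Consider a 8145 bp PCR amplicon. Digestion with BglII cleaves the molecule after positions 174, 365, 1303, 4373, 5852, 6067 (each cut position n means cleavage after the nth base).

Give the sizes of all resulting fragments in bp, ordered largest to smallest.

3070, 2078, 1479, 938, 215, 191, 174 bp

Linear molecule, 6 cuts → 7 fragments:
  174 − 0 = 174 bp
  365 − 174 = 191 bp
  1303 − 365 = 938 bp
  4373 − 1303 = 3070 bp
  5852 − 4373 = 1479 bp
  6067 − 5852 = 215 bp
  8145 − 6067 = 2078 bp
Sorted largest to smallest: 3070, 2078, 1479, 938, 215, 191, 174 bp.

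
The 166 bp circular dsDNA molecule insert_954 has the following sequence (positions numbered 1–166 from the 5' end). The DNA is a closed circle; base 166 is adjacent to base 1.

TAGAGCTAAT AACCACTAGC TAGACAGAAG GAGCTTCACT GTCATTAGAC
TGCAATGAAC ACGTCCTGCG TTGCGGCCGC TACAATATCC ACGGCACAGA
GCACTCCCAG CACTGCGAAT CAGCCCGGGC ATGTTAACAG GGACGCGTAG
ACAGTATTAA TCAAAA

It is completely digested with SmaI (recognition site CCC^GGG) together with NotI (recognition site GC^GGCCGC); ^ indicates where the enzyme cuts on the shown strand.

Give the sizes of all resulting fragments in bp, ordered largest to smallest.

114, 52 bp

The SmaI site (CCCGGG) starts at position 124.
SmaI cuts after base 3 of each site, so after position 126.
The NotI site (GCGGCCGC) starts at position 73.
NotI cuts after base 2 of each site, so after position 74.
Combined cut positions: 74, 126.
Circular molecule, 2 cuts → 2 fragments:
  75–126 → 52 bp
  127–166 then 1–74 → 40 + 74 = 114 bp
Sorted largest to smallest: 114, 52 bp.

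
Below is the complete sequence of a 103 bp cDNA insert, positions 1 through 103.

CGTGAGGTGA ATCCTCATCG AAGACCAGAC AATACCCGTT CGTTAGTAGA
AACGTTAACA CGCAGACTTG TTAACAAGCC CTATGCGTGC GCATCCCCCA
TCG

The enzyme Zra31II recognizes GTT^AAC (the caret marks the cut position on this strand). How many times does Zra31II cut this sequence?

2

GTTAAC occurs starting at positions 54, 70.
Zra31II cuts at 2 sites.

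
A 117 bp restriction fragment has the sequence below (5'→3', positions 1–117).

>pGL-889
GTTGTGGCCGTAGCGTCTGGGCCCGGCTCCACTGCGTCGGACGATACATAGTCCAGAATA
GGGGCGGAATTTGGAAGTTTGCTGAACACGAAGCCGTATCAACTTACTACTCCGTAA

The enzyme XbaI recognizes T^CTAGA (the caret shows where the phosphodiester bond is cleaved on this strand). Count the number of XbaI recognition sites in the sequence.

0

No occurrence of TCTAGA is present in the sequence.
XbaI does not cut: 0 sites.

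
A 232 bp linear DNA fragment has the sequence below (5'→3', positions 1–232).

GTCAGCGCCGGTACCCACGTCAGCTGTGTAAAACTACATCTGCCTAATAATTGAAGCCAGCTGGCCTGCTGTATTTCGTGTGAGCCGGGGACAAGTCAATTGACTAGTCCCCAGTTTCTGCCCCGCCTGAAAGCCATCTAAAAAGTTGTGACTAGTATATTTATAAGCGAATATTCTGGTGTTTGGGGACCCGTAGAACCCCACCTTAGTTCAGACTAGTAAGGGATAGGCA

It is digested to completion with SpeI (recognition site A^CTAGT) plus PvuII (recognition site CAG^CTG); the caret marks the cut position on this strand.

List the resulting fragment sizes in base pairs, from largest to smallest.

SpeI sites (ACTAGT) start at positions 103, 151, 215.
SpeI cuts after the first base of each site, so after positions 103, 151, 215.
PvuII sites (CAGCTG) start at positions 21, 58.
PvuII cuts after base 3 of each site, so after positions 23, 60.
Combined cut positions: 23, 60, 103, 151, 215.
Linear molecule, 5 cuts → 6 fragments:
  1–23 → 23 bp
  24–60 → 37 bp
  61–103 → 43 bp
  104–151 → 48 bp
  152–215 → 64 bp
  216–232 → 17 bp
Sorted largest to smallest: 64, 48, 43, 37, 23, 17 bp.

64, 48, 43, 37, 23, 17 bp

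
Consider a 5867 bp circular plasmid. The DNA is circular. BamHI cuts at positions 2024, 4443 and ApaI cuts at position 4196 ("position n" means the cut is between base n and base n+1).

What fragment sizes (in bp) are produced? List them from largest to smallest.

3448, 2172, 247 bp

Combined cut positions (sorted): 2024, 4196, 4443.
Circular molecule, 3 cuts → 3 fragments:
  4196 − 2024 = 2172 bp
  4443 − 4196 = 247 bp
  wrap: 5867 − 4443 + 2024 = 3448 bp
Sorted largest to smallest: 3448, 2172, 247 bp.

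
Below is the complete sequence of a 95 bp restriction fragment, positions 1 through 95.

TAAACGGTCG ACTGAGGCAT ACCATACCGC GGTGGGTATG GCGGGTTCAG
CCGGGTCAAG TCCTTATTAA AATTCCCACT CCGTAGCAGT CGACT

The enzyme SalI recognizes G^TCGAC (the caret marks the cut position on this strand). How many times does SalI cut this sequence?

GTCGAC occurs starting at positions 7, 89.
SalI cuts at 2 sites.

2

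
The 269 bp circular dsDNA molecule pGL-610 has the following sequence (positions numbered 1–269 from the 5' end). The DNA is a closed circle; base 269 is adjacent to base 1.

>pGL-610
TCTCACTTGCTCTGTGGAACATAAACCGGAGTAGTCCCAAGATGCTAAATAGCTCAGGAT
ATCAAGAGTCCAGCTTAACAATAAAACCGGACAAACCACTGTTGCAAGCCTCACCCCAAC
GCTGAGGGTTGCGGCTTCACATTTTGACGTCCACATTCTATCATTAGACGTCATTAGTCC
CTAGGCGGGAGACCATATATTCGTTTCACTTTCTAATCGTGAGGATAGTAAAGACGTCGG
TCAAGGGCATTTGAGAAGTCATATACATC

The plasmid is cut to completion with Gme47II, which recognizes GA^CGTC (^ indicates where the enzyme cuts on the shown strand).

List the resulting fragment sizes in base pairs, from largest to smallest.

182, 66, 21 bp

Gme47II sites (GACGTC) start at positions 146, 167, 233.
Gme47II cuts after base 2 of each site, so after positions 147, 168, 234.
Circular molecule, 3 cuts → 3 fragments:
  148–168 → 21 bp
  169–234 → 66 bp
  235–269 then 1–147 → 35 + 147 = 182 bp
Sorted largest to smallest: 182, 66, 21 bp.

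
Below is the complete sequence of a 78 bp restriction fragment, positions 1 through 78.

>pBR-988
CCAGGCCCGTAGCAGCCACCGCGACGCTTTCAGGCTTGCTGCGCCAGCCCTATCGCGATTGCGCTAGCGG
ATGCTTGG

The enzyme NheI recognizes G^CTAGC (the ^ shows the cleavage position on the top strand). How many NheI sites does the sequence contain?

GCTAGC occurs starting at position 63.
NheI cuts at 1 site.

1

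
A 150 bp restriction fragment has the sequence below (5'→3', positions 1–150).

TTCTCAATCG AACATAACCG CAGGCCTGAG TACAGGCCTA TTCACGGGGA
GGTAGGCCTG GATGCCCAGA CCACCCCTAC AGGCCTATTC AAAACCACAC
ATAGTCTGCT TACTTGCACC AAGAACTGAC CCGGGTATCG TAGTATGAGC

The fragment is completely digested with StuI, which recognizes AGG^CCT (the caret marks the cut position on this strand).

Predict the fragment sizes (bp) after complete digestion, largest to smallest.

67, 27, 24, 20, 12 bp

StuI sites (AGGCCT) start at positions 22, 34, 54, 81.
StuI cuts after base 3 of each site, so after positions 24, 36, 56, 83.
Linear molecule, 4 cuts → 5 fragments:
  1–24 → 24 bp
  25–36 → 12 bp
  37–56 → 20 bp
  57–83 → 27 bp
  84–150 → 67 bp
Sorted largest to smallest: 67, 27, 24, 20, 12 bp.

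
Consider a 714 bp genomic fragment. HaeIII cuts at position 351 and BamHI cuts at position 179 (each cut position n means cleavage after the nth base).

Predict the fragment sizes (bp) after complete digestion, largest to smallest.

Combined cut positions (sorted): 179, 351.
Linear molecule, 2 cuts → 3 fragments:
  179 − 0 = 179 bp
  351 − 179 = 172 bp
  714 − 351 = 363 bp
Sorted largest to smallest: 363, 179, 172 bp.

363, 179, 172 bp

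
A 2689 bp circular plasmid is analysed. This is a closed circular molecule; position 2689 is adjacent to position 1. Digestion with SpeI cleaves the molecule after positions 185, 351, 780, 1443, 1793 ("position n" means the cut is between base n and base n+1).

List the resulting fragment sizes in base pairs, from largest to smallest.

Circular molecule, 5 cuts → 5 fragments:
  351 − 185 = 166 bp
  780 − 351 = 429 bp
  1443 − 780 = 663 bp
  1793 − 1443 = 350 bp
  wrap: 2689 − 1793 + 185 = 1081 bp
Sorted largest to smallest: 1081, 663, 429, 350, 166 bp.

1081, 663, 429, 350, 166 bp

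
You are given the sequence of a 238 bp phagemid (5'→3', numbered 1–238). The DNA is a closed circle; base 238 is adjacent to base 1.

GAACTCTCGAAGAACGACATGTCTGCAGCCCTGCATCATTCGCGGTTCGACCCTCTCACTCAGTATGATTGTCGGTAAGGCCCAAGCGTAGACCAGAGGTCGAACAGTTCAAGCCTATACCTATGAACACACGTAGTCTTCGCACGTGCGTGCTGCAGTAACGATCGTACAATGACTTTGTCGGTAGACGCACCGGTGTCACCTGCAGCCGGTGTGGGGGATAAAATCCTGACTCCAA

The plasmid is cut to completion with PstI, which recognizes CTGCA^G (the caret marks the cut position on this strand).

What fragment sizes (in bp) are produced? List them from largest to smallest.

PstI sites (CTGCAG) start at positions 23, 153, 203.
PstI cuts after base 5 of each site (before the last base), so after positions 27, 157, 207.
Circular molecule, 3 cuts → 3 fragments:
  28–157 → 130 bp
  158–207 → 50 bp
  208–238 then 1–27 → 31 + 27 = 58 bp
Sorted largest to smallest: 130, 58, 50 bp.

130, 58, 50 bp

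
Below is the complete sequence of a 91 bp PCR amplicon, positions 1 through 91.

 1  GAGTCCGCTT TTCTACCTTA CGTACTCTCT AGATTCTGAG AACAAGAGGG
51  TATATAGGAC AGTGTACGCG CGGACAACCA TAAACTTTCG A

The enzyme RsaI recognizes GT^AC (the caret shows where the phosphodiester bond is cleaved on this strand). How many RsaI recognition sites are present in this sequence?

2

GTAC occurs starting at positions 22, 64.
RsaI cuts at 2 sites.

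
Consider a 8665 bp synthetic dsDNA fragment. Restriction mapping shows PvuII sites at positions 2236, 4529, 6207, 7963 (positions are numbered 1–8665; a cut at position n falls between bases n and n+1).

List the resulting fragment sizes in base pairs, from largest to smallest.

2293, 2236, 1756, 1678, 702 bp

Linear molecule, 4 cuts → 5 fragments:
  2236 − 0 = 2236 bp
  4529 − 2236 = 2293 bp
  6207 − 4529 = 1678 bp
  7963 − 6207 = 1756 bp
  8665 − 7963 = 702 bp
Sorted largest to smallest: 2293, 2236, 1756, 1678, 702 bp.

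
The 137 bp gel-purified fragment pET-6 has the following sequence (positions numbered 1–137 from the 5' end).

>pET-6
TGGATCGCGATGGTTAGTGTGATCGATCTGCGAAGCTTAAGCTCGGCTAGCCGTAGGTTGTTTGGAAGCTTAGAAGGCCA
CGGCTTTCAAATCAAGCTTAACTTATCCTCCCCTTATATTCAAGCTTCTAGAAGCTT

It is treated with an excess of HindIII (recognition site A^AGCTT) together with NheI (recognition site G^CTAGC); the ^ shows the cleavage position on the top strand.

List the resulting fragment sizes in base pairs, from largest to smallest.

33, 28, 28, 20, 13, 10, 5 bp

HindIII sites (AAGCTT) start at positions 33, 66, 94, 122, 132.
HindIII cuts after the first base of each site, so after positions 33, 66, 94, 122, 132.
The NheI site (GCTAGC) starts at position 46.
NheI cuts after the first base of each site, so after position 46.
Combined cut positions: 33, 46, 66, 94, 122, 132.
Linear molecule, 6 cuts → 7 fragments:
  1–33 → 33 bp
  34–46 → 13 bp
  47–66 → 20 bp
  67–94 → 28 bp
  95–122 → 28 bp
  123–132 → 10 bp
  133–137 → 5 bp
Sorted largest to smallest: 33, 28, 28, 20, 13, 10, 5 bp.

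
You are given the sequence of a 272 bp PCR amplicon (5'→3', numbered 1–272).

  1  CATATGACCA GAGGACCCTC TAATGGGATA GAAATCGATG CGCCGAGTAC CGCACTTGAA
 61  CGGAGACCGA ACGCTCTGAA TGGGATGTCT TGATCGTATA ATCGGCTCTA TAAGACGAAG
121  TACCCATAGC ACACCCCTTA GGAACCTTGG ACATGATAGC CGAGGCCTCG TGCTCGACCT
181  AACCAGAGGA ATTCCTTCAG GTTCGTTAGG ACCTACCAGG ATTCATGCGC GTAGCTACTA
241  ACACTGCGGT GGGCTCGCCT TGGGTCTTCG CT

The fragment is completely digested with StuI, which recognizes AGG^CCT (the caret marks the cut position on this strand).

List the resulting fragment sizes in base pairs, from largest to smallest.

165, 107 bp

The StuI site (AGGCCT) starts at position 163.
StuI cuts after base 3 of each site, so after position 165.
Linear molecule, 1 cut → 2 fragments:
  1–165 → 165 bp
  166–272 → 107 bp
Sorted largest to smallest: 165, 107 bp.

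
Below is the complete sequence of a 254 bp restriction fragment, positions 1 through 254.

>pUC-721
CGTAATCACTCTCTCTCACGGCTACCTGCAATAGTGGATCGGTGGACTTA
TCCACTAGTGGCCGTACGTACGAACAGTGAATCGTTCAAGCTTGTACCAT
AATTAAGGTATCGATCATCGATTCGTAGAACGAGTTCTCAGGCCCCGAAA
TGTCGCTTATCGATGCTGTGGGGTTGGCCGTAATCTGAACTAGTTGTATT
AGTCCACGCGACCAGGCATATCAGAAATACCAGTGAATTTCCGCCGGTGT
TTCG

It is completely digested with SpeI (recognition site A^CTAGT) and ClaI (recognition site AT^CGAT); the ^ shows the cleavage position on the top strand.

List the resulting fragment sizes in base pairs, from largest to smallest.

65, 57, 54, 42, 29, 7 bp

SpeI sites (ACTAGT) start at positions 54, 189.
SpeI cuts after the first base of each site, so after positions 54, 189.
ClaI sites (ATCGAT) start at positions 110, 117, 159.
ClaI cuts after base 2 of each site, so after positions 111, 118, 160.
Combined cut positions: 54, 111, 118, 160, 189.
Linear molecule, 5 cuts → 6 fragments:
  1–54 → 54 bp
  55–111 → 57 bp
  112–118 → 7 bp
  119–160 → 42 bp
  161–189 → 29 bp
  190–254 → 65 bp
Sorted largest to smallest: 65, 57, 54, 42, 29, 7 bp.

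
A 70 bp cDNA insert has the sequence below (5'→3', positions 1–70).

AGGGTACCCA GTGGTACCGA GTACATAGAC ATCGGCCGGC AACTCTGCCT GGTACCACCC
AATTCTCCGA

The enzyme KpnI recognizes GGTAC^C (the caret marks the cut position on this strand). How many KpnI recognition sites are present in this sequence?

GGTACC occurs starting at positions 3, 13, 51.
KpnI cuts at 3 sites.

3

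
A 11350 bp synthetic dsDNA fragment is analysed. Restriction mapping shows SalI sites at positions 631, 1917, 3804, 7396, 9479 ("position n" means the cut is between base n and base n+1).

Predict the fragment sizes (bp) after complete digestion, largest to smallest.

3592, 2083, 1887, 1871, 1286, 631 bp

Linear molecule, 5 cuts → 6 fragments:
  631 − 0 = 631 bp
  1917 − 631 = 1286 bp
  3804 − 1917 = 1887 bp
  7396 − 3804 = 3592 bp
  9479 − 7396 = 2083 bp
  11350 − 9479 = 1871 bp
Sorted largest to smallest: 3592, 2083, 1887, 1871, 1286, 631 bp.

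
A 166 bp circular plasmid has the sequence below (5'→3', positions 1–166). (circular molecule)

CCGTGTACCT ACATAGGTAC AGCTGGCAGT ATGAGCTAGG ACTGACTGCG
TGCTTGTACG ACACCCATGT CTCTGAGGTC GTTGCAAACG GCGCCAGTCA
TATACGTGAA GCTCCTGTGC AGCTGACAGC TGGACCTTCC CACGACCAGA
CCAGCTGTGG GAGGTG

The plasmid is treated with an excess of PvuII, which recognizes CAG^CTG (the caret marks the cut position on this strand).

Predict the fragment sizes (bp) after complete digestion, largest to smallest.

100, 34, 25, 7 bp

PvuII sites (CAGCTG) start at positions 20, 120, 127, 152.
PvuII cuts after base 3 of each site, so after positions 22, 122, 129, 154.
Circular molecule, 4 cuts → 4 fragments:
  23–122 → 100 bp
  123–129 → 7 bp
  130–154 → 25 bp
  155–166 then 1–22 → 12 + 22 = 34 bp
Sorted largest to smallest: 100, 34, 25, 7 bp.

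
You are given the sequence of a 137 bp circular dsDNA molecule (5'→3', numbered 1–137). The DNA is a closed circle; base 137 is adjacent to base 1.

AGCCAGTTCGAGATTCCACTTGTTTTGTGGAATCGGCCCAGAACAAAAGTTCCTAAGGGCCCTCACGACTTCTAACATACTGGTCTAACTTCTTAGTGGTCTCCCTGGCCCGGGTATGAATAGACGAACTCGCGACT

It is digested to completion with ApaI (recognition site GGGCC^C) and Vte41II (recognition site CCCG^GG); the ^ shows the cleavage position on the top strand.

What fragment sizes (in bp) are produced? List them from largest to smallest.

86, 51 bp

The ApaI site (GGGCCC) starts at position 57.
ApaI cuts after base 5 of each site (before the last base), so after position 61.
The Vte41II site (CCCGGG) starts at position 109.
Vte41II cuts after base 4 of each site, so after position 112.
Combined cut positions: 61, 112.
Circular molecule, 2 cuts → 2 fragments:
  62–112 → 51 bp
  113–137 then 1–61 → 25 + 61 = 86 bp
Sorted largest to smallest: 86, 51 bp.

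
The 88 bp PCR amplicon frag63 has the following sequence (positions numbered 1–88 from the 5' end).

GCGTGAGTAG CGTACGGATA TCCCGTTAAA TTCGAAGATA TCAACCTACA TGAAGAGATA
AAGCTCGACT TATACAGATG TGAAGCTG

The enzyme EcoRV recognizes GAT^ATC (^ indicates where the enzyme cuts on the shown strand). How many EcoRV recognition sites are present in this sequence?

2

GATATC occurs starting at positions 17, 37.
EcoRV cuts at 2 sites.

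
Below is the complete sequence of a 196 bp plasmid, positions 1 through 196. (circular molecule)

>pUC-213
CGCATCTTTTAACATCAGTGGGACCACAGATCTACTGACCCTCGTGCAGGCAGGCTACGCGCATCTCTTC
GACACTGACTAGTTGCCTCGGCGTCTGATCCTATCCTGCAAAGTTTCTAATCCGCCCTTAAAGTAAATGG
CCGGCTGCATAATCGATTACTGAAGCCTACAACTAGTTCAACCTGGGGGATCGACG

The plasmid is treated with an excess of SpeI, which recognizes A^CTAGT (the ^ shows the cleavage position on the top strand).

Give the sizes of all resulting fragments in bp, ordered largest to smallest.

102, 94 bp

SpeI sites (ACTAGT) start at positions 78, 172.
SpeI cuts after the first base of each site, so after positions 78, 172.
Circular molecule, 2 cuts → 2 fragments:
  79–172 → 94 bp
  173–196 then 1–78 → 24 + 78 = 102 bp
Sorted largest to smallest: 102, 94 bp.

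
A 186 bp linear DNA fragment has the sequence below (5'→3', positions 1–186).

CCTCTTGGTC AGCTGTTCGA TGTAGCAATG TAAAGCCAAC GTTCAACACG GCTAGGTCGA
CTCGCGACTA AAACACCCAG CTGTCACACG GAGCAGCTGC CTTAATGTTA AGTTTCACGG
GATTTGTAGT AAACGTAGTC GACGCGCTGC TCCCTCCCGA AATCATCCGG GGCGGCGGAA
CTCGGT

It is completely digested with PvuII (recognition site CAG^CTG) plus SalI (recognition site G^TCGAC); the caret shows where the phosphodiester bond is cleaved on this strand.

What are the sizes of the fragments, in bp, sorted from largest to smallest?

48, 44, 42, 24, 16, 12 bp

PvuII sites (CAGCTG) start at positions 10, 78, 94.
PvuII cuts after base 3 of each site, so after positions 12, 80, 96.
SalI sites (GTCGAC) start at positions 56, 138.
SalI cuts after the first base of each site, so after positions 56, 138.
Combined cut positions: 12, 56, 80, 96, 138.
Linear molecule, 5 cuts → 6 fragments:
  1–12 → 12 bp
  13–56 → 44 bp
  57–80 → 24 bp
  81–96 → 16 bp
  97–138 → 42 bp
  139–186 → 48 bp
Sorted largest to smallest: 48, 44, 42, 24, 16, 12 bp.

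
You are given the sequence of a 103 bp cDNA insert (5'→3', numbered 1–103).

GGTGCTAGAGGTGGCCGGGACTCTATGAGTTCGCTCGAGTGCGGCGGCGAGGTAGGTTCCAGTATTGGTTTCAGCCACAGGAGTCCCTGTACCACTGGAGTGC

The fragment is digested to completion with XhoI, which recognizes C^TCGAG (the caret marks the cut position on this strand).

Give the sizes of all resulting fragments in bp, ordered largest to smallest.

69, 34 bp

The XhoI site (CTCGAG) starts at position 34.
XhoI cuts after the first base of each site, so after position 34.
Linear molecule, 1 cut → 2 fragments:
  1–34 → 34 bp
  35–103 → 69 bp
Sorted largest to smallest: 69, 34 bp.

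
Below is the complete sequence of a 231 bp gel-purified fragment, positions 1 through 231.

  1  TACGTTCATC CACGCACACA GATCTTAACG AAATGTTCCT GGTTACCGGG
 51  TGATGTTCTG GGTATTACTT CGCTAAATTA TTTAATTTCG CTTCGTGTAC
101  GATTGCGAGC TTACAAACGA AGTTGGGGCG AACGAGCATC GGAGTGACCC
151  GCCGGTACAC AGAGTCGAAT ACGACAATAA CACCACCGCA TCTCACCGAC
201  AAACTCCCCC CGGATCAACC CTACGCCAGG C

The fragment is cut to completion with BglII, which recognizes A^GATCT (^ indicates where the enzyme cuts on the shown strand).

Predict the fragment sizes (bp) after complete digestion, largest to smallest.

211, 20 bp

The BglII site (AGATCT) starts at position 20.
BglII cuts after the first base of each site, so after position 20.
Linear molecule, 1 cut → 2 fragments:
  1–20 → 20 bp
  21–231 → 211 bp
Sorted largest to smallest: 211, 20 bp.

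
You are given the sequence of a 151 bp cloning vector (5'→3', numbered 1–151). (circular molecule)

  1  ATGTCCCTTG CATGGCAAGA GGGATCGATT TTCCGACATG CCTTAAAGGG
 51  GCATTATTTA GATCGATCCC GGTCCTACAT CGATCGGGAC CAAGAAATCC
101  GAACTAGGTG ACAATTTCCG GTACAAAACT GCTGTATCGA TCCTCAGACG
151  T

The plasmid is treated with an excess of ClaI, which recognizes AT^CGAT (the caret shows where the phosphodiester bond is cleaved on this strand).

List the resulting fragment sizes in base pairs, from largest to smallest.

ClaI sites (ATCGAT) start at positions 24, 62, 79, 136.
ClaI cuts after base 2 of each site, so after positions 25, 63, 80, 137.
Circular molecule, 4 cuts → 4 fragments:
  26–63 → 38 bp
  64–80 → 17 bp
  81–137 → 57 bp
  138–151 then 1–25 → 14 + 25 = 39 bp
Sorted largest to smallest: 57, 39, 38, 17 bp.

57, 39, 38, 17 bp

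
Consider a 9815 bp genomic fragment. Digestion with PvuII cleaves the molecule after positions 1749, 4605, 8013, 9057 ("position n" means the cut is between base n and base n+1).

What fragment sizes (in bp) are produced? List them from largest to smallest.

3408, 2856, 1749, 1044, 758 bp

Linear molecule, 4 cuts → 5 fragments:
  1749 − 0 = 1749 bp
  4605 − 1749 = 2856 bp
  8013 − 4605 = 3408 bp
  9057 − 8013 = 1044 bp
  9815 − 9057 = 758 bp
Sorted largest to smallest: 3408, 2856, 1749, 1044, 758 bp.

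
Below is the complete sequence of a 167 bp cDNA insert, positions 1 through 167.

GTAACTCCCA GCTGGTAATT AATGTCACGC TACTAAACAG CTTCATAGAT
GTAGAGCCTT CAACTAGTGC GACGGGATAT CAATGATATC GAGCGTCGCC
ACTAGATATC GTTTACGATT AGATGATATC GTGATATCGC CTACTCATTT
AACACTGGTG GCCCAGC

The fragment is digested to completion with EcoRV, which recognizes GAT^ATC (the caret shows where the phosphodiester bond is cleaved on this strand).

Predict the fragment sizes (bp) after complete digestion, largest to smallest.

EcoRV sites (GATATC) start at positions 76, 85, 105, 125, 133.
EcoRV cuts after base 3 of each site, so after positions 78, 87, 107, 127, 135.
Linear molecule, 5 cuts → 6 fragments:
  1–78 → 78 bp
  79–87 → 9 bp
  88–107 → 20 bp
  108–127 → 20 bp
  128–135 → 8 bp
  136–167 → 32 bp
Sorted largest to smallest: 78, 32, 20, 20, 9, 8 bp.

78, 32, 20, 20, 9, 8 bp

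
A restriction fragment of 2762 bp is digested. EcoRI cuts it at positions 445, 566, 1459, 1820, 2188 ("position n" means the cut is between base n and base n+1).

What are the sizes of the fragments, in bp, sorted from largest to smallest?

Linear molecule, 5 cuts → 6 fragments:
  445 − 0 = 445 bp
  566 − 445 = 121 bp
  1459 − 566 = 893 bp
  1820 − 1459 = 361 bp
  2188 − 1820 = 368 bp
  2762 − 2188 = 574 bp
Sorted largest to smallest: 893, 574, 445, 368, 361, 121 bp.

893, 574, 445, 368, 361, 121 bp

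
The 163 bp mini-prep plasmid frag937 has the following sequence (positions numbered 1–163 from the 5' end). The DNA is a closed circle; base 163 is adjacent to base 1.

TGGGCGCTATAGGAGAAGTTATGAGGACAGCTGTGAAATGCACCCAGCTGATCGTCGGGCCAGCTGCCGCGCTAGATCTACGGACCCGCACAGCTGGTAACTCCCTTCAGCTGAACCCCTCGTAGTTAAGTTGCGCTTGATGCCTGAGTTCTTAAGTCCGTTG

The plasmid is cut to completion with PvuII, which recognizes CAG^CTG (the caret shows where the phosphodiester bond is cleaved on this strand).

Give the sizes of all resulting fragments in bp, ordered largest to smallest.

PvuII sites (CAGCTG) start at positions 28, 45, 61, 91, 108.
PvuII cuts after base 3 of each site, so after positions 30, 47, 63, 93, 110.
Circular molecule, 5 cuts → 5 fragments:
  31–47 → 17 bp
  48–63 → 16 bp
  64–93 → 30 bp
  94–110 → 17 bp
  111–163 then 1–30 → 53 + 30 = 83 bp
Sorted largest to smallest: 83, 30, 17, 17, 16 bp.

83, 30, 17, 17, 16 bp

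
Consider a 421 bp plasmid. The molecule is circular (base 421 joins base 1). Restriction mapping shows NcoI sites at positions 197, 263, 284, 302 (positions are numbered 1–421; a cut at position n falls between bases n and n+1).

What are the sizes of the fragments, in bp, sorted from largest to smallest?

Circular molecule, 4 cuts → 4 fragments:
  263 − 197 = 66 bp
  284 − 263 = 21 bp
  302 − 284 = 18 bp
  wrap: 421 − 302 + 197 = 316 bp
Sorted largest to smallest: 316, 66, 21, 18 bp.

316, 66, 21, 18 bp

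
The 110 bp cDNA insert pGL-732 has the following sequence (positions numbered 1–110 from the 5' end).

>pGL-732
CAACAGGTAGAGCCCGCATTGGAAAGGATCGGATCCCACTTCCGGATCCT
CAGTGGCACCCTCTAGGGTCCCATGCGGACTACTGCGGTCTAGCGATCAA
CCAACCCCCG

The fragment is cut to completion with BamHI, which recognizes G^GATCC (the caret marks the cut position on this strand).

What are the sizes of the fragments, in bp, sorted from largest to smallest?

BamHI sites (GGATCC) start at positions 31, 44.
BamHI cuts after the first base of each site, so after positions 31, 44.
Linear molecule, 2 cuts → 3 fragments:
  1–31 → 31 bp
  32–44 → 13 bp
  45–110 → 66 bp
Sorted largest to smallest: 66, 31, 13 bp.

66, 31, 13 bp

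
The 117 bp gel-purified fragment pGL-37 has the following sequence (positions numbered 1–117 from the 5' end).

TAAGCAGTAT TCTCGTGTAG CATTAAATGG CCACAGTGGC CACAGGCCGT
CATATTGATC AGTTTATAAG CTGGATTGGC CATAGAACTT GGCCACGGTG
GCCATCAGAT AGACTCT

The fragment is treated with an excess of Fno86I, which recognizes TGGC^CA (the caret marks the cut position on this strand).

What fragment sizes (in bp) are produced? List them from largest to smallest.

40, 31, 15, 13, 9, 9 bp

Fno86I sites (TGGCCA) start at positions 28, 37, 77, 90, 99.
Fno86I cuts after base 4 of each site, so after positions 31, 40, 80, 93, 102.
Linear molecule, 5 cuts → 6 fragments:
  1–31 → 31 bp
  32–40 → 9 bp
  41–80 → 40 bp
  81–93 → 13 bp
  94–102 → 9 bp
  103–117 → 15 bp
Sorted largest to smallest: 40, 31, 15, 13, 9, 9 bp.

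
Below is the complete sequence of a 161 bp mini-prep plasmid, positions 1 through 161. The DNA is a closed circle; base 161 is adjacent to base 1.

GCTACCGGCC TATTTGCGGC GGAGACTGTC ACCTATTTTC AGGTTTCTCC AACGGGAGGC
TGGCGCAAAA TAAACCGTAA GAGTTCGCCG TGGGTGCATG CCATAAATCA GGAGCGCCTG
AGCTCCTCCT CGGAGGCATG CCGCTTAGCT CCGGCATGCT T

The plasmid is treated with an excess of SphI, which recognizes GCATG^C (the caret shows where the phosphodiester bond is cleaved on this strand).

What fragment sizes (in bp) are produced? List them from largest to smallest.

SphI sites (GCATGC) start at positions 96, 136, 154.
SphI cuts after base 5 of each site (before the last base), so after positions 100, 140, 158.
Circular molecule, 3 cuts → 3 fragments:
  101–140 → 40 bp
  141–158 → 18 bp
  159–161 then 1–100 → 3 + 100 = 103 bp
Sorted largest to smallest: 103, 40, 18 bp.

103, 40, 18 bp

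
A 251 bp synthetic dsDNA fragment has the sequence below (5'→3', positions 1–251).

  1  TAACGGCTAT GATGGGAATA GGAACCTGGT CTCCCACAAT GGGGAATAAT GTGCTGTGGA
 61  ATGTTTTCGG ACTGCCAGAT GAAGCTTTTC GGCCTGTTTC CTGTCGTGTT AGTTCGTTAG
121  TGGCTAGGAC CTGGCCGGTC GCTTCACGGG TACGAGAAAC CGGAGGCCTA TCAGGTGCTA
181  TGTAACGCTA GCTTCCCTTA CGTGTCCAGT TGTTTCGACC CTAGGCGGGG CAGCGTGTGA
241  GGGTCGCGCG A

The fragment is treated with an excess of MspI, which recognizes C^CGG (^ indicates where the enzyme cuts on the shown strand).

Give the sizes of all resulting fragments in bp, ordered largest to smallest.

135, 91, 25 bp

MspI sites (CCGG) start at positions 135, 160.
MspI cuts after the first base of each site, so after positions 135, 160.
Linear molecule, 2 cuts → 3 fragments:
  1–135 → 135 bp
  136–160 → 25 bp
  161–251 → 91 bp
Sorted largest to smallest: 135, 91, 25 bp.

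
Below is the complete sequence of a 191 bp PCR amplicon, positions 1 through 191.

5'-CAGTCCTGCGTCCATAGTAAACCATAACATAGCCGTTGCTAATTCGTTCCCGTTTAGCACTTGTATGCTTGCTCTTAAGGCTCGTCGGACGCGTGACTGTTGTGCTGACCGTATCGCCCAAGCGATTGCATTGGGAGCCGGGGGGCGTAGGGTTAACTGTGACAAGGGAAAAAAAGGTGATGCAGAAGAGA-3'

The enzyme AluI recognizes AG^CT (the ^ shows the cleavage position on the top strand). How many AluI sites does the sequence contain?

0

No occurrence of AGCT is present in the sequence.
AluI does not cut: 0 sites.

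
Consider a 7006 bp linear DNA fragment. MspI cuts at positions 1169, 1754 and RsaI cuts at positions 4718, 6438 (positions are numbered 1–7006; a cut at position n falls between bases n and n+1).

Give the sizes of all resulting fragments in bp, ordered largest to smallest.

2964, 1720, 1169, 585, 568 bp

Combined cut positions (sorted): 1169, 1754, 4718, 6438.
Linear molecule, 4 cuts → 5 fragments:
  1169 − 0 = 1169 bp
  1754 − 1169 = 585 bp
  4718 − 1754 = 2964 bp
  6438 − 4718 = 1720 bp
  7006 − 6438 = 568 bp
Sorted largest to smallest: 2964, 1720, 1169, 585, 568 bp.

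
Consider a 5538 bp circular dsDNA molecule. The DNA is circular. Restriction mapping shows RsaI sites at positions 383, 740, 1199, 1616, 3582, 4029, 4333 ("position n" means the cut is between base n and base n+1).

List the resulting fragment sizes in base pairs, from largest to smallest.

1966, 1588, 459, 447, 417, 357, 304 bp

Circular molecule, 7 cuts → 7 fragments:
  740 − 383 = 357 bp
  1199 − 740 = 459 bp
  1616 − 1199 = 417 bp
  3582 − 1616 = 1966 bp
  4029 − 3582 = 447 bp
  4333 − 4029 = 304 bp
  wrap: 5538 − 4333 + 383 = 1588 bp
Sorted largest to smallest: 1966, 1588, 459, 447, 417, 357, 304 bp.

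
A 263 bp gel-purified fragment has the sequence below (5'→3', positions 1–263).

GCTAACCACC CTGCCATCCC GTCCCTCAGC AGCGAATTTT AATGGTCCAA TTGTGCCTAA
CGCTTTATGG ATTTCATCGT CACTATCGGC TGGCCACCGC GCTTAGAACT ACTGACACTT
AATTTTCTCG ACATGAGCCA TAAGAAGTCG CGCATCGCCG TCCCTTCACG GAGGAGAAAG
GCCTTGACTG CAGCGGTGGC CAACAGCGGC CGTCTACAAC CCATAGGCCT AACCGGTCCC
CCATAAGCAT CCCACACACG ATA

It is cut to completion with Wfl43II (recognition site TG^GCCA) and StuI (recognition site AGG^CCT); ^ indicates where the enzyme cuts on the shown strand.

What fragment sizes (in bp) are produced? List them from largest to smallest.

Wfl43II sites (TGGCCA) start at positions 91, 197.
Wfl43II cuts after base 2 of each site, so after positions 92, 198.
StuI sites (AGGCCT) start at positions 179, 225.
StuI cuts after base 3 of each site, so after positions 181, 227.
Combined cut positions: 92, 181, 198, 227.
Linear molecule, 4 cuts → 5 fragments:
  1–92 → 92 bp
  93–181 → 89 bp
  182–198 → 17 bp
  199–227 → 29 bp
  228–263 → 36 bp
Sorted largest to smallest: 92, 89, 36, 29, 17 bp.

92, 89, 36, 29, 17 bp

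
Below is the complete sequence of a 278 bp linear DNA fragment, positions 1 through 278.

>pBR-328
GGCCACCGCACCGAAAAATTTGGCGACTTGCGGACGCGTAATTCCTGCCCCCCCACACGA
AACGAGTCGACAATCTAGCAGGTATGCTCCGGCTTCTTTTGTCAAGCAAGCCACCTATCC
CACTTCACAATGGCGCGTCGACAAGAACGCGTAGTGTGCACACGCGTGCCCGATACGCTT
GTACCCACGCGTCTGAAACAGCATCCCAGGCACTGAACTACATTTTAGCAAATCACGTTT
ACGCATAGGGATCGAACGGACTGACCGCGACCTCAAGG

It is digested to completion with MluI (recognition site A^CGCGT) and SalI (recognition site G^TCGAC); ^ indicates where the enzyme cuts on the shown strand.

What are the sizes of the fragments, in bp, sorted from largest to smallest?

MluI sites (ACGCGT) start at positions 34, 147, 162, 187.
MluI cuts after the first base of each site, so after positions 34, 147, 162, 187.
SalI sites (GTCGAC) start at positions 66, 137.
SalI cuts after the first base of each site, so after positions 66, 137.
Combined cut positions: 34, 66, 137, 147, 162, 187.
Linear molecule, 6 cuts → 7 fragments:
  1–34 → 34 bp
  35–66 → 32 bp
  67–137 → 71 bp
  138–147 → 10 bp
  148–162 → 15 bp
  163–187 → 25 bp
  188–278 → 91 bp
Sorted largest to smallest: 91, 71, 34, 32, 25, 15, 10 bp.

91, 71, 34, 32, 25, 15, 10 bp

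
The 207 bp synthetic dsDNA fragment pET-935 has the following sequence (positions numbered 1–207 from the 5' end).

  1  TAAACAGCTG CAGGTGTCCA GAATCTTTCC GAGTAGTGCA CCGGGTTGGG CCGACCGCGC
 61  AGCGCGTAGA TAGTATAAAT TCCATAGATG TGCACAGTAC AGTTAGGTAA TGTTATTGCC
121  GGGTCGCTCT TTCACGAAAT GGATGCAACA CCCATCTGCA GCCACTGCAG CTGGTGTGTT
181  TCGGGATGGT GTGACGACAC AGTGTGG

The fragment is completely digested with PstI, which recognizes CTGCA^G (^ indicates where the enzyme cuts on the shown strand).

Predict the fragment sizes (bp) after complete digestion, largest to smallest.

PstI sites (CTGCAG) start at positions 8, 156, 165.
PstI cuts after base 5 of each site (before the last base), so after positions 12, 160, 169.
Linear molecule, 3 cuts → 4 fragments:
  1–12 → 12 bp
  13–160 → 148 bp
  161–169 → 9 bp
  170–207 → 38 bp
Sorted largest to smallest: 148, 38, 12, 9 bp.

148, 38, 12, 9 bp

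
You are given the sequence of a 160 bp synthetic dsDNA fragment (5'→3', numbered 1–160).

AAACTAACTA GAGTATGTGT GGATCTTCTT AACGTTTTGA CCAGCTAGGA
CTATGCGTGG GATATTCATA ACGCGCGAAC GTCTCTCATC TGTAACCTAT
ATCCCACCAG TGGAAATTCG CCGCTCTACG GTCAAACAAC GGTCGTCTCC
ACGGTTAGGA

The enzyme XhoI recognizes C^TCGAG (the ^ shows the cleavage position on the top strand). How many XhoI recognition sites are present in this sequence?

0

No occurrence of CTCGAG is present in the sequence.
XhoI does not cut: 0 sites.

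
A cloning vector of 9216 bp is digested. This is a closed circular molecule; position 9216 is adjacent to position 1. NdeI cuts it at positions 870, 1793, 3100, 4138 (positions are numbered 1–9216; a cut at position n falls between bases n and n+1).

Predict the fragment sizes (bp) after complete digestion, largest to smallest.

5948, 1307, 1038, 923 bp

Circular molecule, 4 cuts → 4 fragments:
  1793 − 870 = 923 bp
  3100 − 1793 = 1307 bp
  4138 − 3100 = 1038 bp
  wrap: 9216 − 4138 + 870 = 5948 bp
Sorted largest to smallest: 5948, 1307, 1038, 923 bp.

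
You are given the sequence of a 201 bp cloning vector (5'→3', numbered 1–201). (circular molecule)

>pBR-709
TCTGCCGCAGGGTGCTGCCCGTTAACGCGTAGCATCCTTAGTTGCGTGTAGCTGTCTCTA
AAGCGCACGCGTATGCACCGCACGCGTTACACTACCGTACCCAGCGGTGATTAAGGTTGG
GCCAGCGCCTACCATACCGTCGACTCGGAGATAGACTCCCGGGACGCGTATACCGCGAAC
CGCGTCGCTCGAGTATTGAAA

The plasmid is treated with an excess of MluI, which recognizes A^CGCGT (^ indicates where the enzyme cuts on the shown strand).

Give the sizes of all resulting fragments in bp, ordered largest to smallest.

MluI sites (ACGCGT) start at positions 25, 67, 82, 164.
MluI cuts after the first base of each site, so after positions 25, 67, 82, 164.
Circular molecule, 4 cuts → 4 fragments:
  26–67 → 42 bp
  68–82 → 15 bp
  83–164 → 82 bp
  165–201 then 1–25 → 37 + 25 = 62 bp
Sorted largest to smallest: 82, 62, 42, 15 bp.

82, 62, 42, 15 bp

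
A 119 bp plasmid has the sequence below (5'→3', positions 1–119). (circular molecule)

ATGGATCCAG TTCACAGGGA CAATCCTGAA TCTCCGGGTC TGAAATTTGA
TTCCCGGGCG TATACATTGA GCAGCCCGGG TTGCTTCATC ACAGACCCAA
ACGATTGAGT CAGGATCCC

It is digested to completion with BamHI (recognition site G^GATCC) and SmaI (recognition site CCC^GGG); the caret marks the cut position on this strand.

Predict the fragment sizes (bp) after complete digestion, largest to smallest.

52, 36, 22, 9 bp

BamHI sites (GGATCC) start at positions 3, 113.
BamHI cuts after the first base of each site, so after positions 3, 113.
SmaI sites (CCCGGG) start at positions 53, 75.
SmaI cuts after base 3 of each site, so after positions 55, 77.
Combined cut positions: 3, 55, 77, 113.
Circular molecule, 4 cuts → 4 fragments:
  4–55 → 52 bp
  56–77 → 22 bp
  78–113 → 36 bp
  114–119 then 1–3 → 6 + 3 = 9 bp
Sorted largest to smallest: 52, 36, 22, 9 bp.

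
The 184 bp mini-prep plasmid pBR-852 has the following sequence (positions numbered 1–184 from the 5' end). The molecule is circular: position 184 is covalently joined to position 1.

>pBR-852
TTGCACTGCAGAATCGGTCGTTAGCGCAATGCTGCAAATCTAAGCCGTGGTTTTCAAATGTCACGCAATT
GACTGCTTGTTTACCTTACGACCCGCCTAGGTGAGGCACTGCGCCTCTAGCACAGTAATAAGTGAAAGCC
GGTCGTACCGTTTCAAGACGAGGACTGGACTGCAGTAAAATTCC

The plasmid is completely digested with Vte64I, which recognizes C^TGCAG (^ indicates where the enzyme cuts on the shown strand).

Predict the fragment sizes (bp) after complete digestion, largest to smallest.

164, 20 bp

Vte64I sites (CTGCAG) start at positions 6, 170.
Vte64I cuts after the first base of each site, so after positions 6, 170.
Circular molecule, 2 cuts → 2 fragments:
  7–170 → 164 bp
  171–184 then 1–6 → 14 + 6 = 20 bp
Sorted largest to smallest: 164, 20 bp.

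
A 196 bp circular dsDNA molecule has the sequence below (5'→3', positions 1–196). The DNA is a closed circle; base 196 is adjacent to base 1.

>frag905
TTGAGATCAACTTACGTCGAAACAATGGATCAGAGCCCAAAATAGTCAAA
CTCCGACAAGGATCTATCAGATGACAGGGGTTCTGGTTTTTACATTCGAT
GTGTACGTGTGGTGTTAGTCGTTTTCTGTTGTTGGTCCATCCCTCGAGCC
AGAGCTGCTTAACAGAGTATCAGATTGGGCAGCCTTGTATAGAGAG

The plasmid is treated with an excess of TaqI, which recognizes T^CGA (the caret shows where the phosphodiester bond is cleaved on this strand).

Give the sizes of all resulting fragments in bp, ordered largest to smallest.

79, 69, 48 bp

TaqI sites (TCGA) start at positions 17, 96, 144.
TaqI cuts after the first base of each site, so after positions 17, 96, 144.
Circular molecule, 3 cuts → 3 fragments:
  18–96 → 79 bp
  97–144 → 48 bp
  145–196 then 1–17 → 52 + 17 = 69 bp
Sorted largest to smallest: 79, 69, 48 bp.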